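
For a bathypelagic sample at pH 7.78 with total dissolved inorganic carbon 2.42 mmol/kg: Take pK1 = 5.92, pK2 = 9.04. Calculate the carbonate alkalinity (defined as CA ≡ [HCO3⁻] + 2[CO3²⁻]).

CA = 2.51 mmol/kg

CA = [HCO3⁻] + 2[CO3²⁻] = (α₁ + 2α₂)·DIC
At pH 7.78: [H⁺]/K1 = 10^-1.86 = 0.013804, K2/[H⁺] = 10^-1.26 = 0.054954
α₁ = 1/(1 + 0.013804 + 0.054954) = 1/1.0688 = 0.9357; α₂ = α₁·K2/[H⁺] = 0.05142
α₁ + 2α₂ = 1.0385
CA = 1.0385 × 2.42 = 2.51 mmol/kg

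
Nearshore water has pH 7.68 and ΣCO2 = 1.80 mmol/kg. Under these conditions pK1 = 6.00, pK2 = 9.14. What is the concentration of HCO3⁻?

[HCO3⁻] = 1.71 mmol/kg

α₁ = 1 / (1 + [H⁺]/K1 + K2/[H⁺]) = 1 / (1 + 10^-1.68 + 10^-1.46)
   = 1 / (1 + 0.020893 + 0.034674) = 1/1.0556 = 0.9474
[HCO3⁻] = α₁ × DIC = 0.9474 × 1.80 = 1.71 mmol/kg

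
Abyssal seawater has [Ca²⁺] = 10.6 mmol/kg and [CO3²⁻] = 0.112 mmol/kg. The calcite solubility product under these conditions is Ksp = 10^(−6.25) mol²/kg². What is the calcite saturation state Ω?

Ksp = 10^(−6.25) = 5.623×10^-7
Ω = [Ca²⁺][CO3²⁻]/Ksp = (10.6×10^-3)(0.112×10^-3) / 5.623×10^-7 = 2.11

Ω = 2.11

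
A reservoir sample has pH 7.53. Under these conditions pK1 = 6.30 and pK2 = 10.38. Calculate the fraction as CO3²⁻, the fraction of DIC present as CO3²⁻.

α₂ = 1 / (1 + [H⁺]/K2 + [H⁺]²/(K1K2)) = 1 / (1 + 10^+2.85 + 10^+1.62)
   = 1 / (1 + 707.95 + 41.687) = 1/750.63 = 0.001332

α₂ = 0.00133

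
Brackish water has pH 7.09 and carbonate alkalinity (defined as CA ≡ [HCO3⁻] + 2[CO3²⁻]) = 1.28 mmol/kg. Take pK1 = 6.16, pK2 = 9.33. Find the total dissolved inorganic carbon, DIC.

DIC = 1.42 mmol/kg

CA = [HCO3⁻] + 2[CO3²⁻] = (α₁ + 2α₂)·DIC
At pH 7.09: [H⁺]/K1 = 10^-0.93 = 0.11749, K2/[H⁺] = 10^-2.24 = 0.0057544
α₁ = 1/(1 + 0.11749 + 0.0057544) = 1/1.1232 = 0.8903; α₂ = α₁·K2/[H⁺] = 0.005123
α₁ + 2α₂ = 0.9005
DIC = CA / (α₁ + 2α₂) = 1.28 / 0.9005 = 1.42 mmol/kg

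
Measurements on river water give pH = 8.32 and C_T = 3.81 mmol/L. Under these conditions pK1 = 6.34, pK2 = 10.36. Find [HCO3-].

[HCO3⁻] = 3.74 mmol/L

α₁ = 1 / (1 + [H⁺]/K1 + K2/[H⁺]) = 1 / (1 + 10^-1.98 + 10^-2.04)
   = 1 / (1 + 0.010471 + 0.0091201) = 1/1.0196 = 0.9808
[HCO3⁻] = α₁ × DIC = 0.9808 × 3.81 = 3.74 mmol/L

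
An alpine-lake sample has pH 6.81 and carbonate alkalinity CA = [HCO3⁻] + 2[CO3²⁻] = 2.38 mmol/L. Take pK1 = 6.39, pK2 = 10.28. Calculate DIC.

CA = [HCO3⁻] + 2[CO3²⁻] = (α₁ + 2α₂)·DIC
At pH 6.81: [H⁺]/K1 = 10^-0.42 = 0.38019, K2/[H⁺] = 10^-3.47 = 0.00033884
α₁ = 1/(1 + 0.38019 + 0.00033884) = 1/1.3805 = 0.7244; α₂ = α₁·K2/[H⁺] = 0.0002454
α₁ + 2α₂ = 0.7249
DIC = CA / (α₁ + 2α₂) = 2.38 / 0.7249 = 3.28 mmol/L

DIC = 3.28 mmol/L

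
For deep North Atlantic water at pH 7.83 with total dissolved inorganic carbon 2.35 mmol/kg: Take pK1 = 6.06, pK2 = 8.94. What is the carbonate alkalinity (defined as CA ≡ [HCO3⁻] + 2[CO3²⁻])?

CA = 2.48 mmol/kg

CA = [HCO3⁻] + 2[CO3²⁻] = (α₁ + 2α₂)·DIC
At pH 7.83: [H⁺]/K1 = 10^-1.77 = 0.016982, K2/[H⁺] = 10^-1.11 = 0.077625
α₁ = 1/(1 + 0.016982 + 0.077625) = 1/1.0946 = 0.9136; α₂ = α₁·K2/[H⁺] = 0.07092
α₁ + 2α₂ = 1.0554
CA = 1.0554 × 2.35 = 2.48 mmol/kg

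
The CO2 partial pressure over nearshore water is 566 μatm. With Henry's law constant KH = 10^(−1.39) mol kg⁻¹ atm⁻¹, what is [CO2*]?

[CO2*] = 23.1 μmol/kg

KH = 10^(−1.39) = 4.074×10^-2 mol kg⁻¹ atm⁻¹
[CO2*] = KH · pCO2 = 4.074×10^-2 × 566×10^-6 atm = 2.31×10^-5 mol/kg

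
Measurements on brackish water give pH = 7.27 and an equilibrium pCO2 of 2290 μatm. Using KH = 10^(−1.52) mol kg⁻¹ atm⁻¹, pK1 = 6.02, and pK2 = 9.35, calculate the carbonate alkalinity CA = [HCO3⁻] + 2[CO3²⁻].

[CO2*] = KH · pCO2 = 10^(−1.52) × 2290×10^-6 = 6.916×10^-5 mol/kg
α₀ = 1/(1 + K1/[H⁺] + K1K2/[H⁺]²) = 1/(1 + 10^+1.25 + 10^-0.83) = 0.05282
DIC = [CO2*]/α₀ = 6.916×10^-5 / 0.05282 = 1.309 mmol/kg
CA = (α₁ + 2α₂)·DIC = (0.9394 + 2×0.007813) × 1.309 = 1.25 mmol/kg

CA = 1.25 mmol/kg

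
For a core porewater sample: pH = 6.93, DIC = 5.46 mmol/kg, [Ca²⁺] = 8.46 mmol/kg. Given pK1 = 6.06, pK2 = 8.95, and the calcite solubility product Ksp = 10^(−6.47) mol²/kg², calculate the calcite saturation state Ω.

Ω = 1.14

α₂ = 1 / (1 + [H⁺]/K2 + [H⁺]²/(K1K2)) = 1 / (1 + 10^+2.02 + 10^+1.15)
   = 1 / (1 + 104.71 + 14.125) = 1/119.84 = 0.008345
[CO3²⁻] = α₂ × DIC = 0.008345 × 5.46 = 0.04556 mmol/kg
Ksp = 10^(−6.47) = 3.388×10^-7
Ω = [Ca²⁺][CO3²⁻]/Ksp = (8.46×10^-3)(4.556×10^-5) / 3.388×10^-7 = 1.14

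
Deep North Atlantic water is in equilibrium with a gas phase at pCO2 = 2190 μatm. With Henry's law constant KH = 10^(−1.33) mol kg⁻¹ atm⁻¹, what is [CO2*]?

[CO2*] = 102 μmol/kg

KH = 10^(−1.33) = 4.677×10^-2 mol kg⁻¹ atm⁻¹
[CO2*] = KH · pCO2 = 4.677×10^-2 × 2190×10^-6 atm = 1.02×10^-4 mol/kg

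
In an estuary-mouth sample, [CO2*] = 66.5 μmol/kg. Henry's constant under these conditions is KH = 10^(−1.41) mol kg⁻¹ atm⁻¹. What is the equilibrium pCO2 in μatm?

KH = 10^(−1.41) = 3.890×10^-2 mol kg⁻¹ atm⁻¹
pCO2 = [CO2*]/KH = 66.5×10^-6 / 3.890×10^-2 = 1.71×10^-3 atm = 1710 μatm

pCO2 = 1710 μatm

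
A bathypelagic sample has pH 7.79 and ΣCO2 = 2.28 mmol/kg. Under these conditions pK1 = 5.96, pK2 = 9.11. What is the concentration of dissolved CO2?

α₀ = 1 / (1 + K1/[H⁺] + K1K2/[H⁺]²) = 1 / (1 + 10^+1.83 + 10^+0.51)
   = 1 / (1 + 67.608 + 3.2359) = 1/71.844 = 0.01392
[CO2*] = α₀ × DIC = 0.01392 × 2.28 = 0.0317 mmol/kg

[CO2*] = 0.0317 mmol/kg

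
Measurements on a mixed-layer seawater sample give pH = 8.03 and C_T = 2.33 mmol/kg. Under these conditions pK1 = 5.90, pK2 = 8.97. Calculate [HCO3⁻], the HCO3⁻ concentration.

α₁ = 1 / (1 + [H⁺]/K1 + K2/[H⁺]) = 1 / (1 + 10^-2.13 + 10^-0.94)
   = 1 / (1 + 0.0074131 + 0.11482) = 1/1.1222 = 0.8911
[HCO3⁻] = α₁ × DIC = 0.8911 × 2.33 = 2.08 mmol/kg

[HCO3⁻] = 2.08 mmol/kg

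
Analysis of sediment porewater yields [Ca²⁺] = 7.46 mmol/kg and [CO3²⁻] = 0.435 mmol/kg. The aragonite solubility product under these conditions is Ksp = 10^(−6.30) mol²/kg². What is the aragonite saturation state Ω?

Ω = 6.47

Ksp = 10^(−6.30) = 5.012×10^-7
Ω = [Ca²⁺][CO3²⁻]/Ksp = (7.46×10^-3)(0.435×10^-3) / 5.012×10^-7 = 6.47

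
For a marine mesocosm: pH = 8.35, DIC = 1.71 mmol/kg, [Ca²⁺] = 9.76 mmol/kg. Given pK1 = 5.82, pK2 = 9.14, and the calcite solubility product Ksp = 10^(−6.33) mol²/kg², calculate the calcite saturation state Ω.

α₂ = 1 / (1 + [H⁺]/K2 + [H⁺]²/(K1K2)) = 1 / (1 + 10^+0.79 + 10^-1.74)
   = 1 / (1 + 6.1660 + 0.018197) = 1/7.1841 = 0.1392
[CO3²⁻] = α₂ × DIC = 0.1392 × 1.71 = 0.2380 mmol/kg
Ksp = 10^(−6.33) = 4.677×10^-7
Ω = [Ca²⁺][CO3²⁻]/Ksp = (9.76×10^-3)(2.380×10^-4) / 4.677×10^-7 = 4.97

Ω = 4.97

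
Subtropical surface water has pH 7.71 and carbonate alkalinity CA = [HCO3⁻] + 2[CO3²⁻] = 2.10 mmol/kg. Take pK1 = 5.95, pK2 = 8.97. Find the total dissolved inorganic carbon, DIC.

DIC = 2.03 mmol/kg

CA = [HCO3⁻] + 2[CO3²⁻] = (α₁ + 2α₂)·DIC
At pH 7.71: [H⁺]/K1 = 10^-1.76 = 0.017378, K2/[H⁺] = 10^-1.26 = 0.054954
α₁ = 1/(1 + 0.017378 + 0.054954) = 1/1.0723 = 0.9325; α₂ = α₁·K2/[H⁺] = 0.05125
α₁ + 2α₂ = 1.0350
DIC = CA / (α₁ + 2α₂) = 2.10 / 1.0350 = 2.03 mmol/kg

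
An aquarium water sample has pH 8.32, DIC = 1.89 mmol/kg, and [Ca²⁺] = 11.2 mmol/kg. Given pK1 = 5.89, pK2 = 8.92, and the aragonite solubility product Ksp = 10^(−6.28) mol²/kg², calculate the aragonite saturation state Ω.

α₂ = 1 / (1 + [H⁺]/K2 + [H⁺]²/(K1K2)) = 1 / (1 + 10^+0.60 + 10^-1.83)
   = 1 / (1 + 3.9811 + 0.014791) = 1/4.9959 = 0.2002
[CO3²⁻] = α₂ × DIC = 0.2002 × 1.89 = 0.3783 mmol/kg
Ksp = 10^(−6.28) = 5.248×10^-7
Ω = [Ca²⁺][CO3²⁻]/Ksp = (11.2×10^-3)(3.783×10^-4) / 5.248×10^-7 = 8.07

Ω = 8.07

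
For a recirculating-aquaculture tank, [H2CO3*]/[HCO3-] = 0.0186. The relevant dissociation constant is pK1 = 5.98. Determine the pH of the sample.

From K1 = [H⁺][HCO3-]/[H2CO3*]:  pH = pK1 − log₁₀([H2CO3*]/[HCO3-])
log₁₀(0.0186) = -1.730
pH = 5.98 − (-1.730) = 7.71

pH = 7.71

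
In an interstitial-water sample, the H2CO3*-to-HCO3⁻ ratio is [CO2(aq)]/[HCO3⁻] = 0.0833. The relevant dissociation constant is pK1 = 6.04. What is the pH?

From K1 = [H⁺][HCO3⁻]/[CO2(aq)]:  pH = pK1 − log₁₀([CO2(aq)]/[HCO3⁻])
log₁₀(0.0833) = -1.079
pH = 6.04 − (-1.079) = 7.12

pH = 7.12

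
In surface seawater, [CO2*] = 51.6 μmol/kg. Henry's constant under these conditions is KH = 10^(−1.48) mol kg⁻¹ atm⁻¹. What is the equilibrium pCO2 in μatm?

KH = 10^(−1.48) = 3.311×10^-2 mol kg⁻¹ atm⁻¹
pCO2 = [CO2*]/KH = 51.6×10^-6 / 3.311×10^-2 = 1.56×10^-3 atm = 1560 μatm

pCO2 = 1560 μatm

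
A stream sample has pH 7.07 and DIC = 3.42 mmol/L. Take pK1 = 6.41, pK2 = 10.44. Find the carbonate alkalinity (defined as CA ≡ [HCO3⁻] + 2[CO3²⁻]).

CA = [HCO3⁻] + 2[CO3²⁻] = (α₁ + 2α₂)·DIC
At pH 7.07: [H⁺]/K1 = 10^-0.66 = 0.21878, K2/[H⁺] = 10^-3.37 = 0.00042658
α₁ = 1/(1 + 0.21878 + 0.00042658) = 1/1.2192 = 0.8202; α₂ = α₁·K2/[H⁺] = 0.0003499
α₁ + 2α₂ = 0.8209
CA = 0.8209 × 3.42 = 2.81 mmol/L

CA = 2.81 mmol/L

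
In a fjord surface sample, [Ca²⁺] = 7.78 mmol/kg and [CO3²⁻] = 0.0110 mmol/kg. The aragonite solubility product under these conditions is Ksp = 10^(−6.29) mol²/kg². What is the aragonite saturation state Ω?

Ω = 0.167

Ksp = 10^(−6.29) = 5.129×10^-7
Ω = [Ca²⁺][CO3²⁻]/Ksp = (7.78×10^-3)(0.0110×10^-3) / 5.129×10^-7 = 0.167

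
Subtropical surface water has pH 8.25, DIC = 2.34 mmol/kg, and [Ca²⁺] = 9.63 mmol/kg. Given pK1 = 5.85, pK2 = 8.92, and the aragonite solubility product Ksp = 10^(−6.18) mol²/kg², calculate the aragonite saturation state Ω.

α₂ = 1 / (1 + [H⁺]/K2 + [H⁺]²/(K1K2)) = 1 / (1 + 10^+0.67 + 10^-1.73)
   = 1 / (1 + 4.6774 + 0.018621) = 1/5.6960 = 0.1756
[CO3²⁻] = α₂ × DIC = 0.1756 × 2.34 = 0.4108 mmol/kg
Ksp = 10^(−6.18) = 6.607×10^-7
Ω = [Ca²⁺][CO3²⁻]/Ksp = (9.63×10^-3)(4.108×10^-4) / 6.607×10^-7 = 5.99

Ω = 5.99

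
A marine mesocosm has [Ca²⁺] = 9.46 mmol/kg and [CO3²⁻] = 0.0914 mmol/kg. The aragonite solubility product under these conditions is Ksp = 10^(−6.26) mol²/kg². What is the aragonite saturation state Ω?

Ksp = 10^(−6.26) = 5.495×10^-7
Ω = [Ca²⁺][CO3²⁻]/Ksp = (9.46×10^-3)(0.0914×10^-3) / 5.495×10^-7 = 1.57

Ω = 1.57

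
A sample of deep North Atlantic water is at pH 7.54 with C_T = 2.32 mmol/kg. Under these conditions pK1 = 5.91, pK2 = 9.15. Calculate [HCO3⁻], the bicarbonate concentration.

α₁ = 1 / (1 + [H⁺]/K1 + K2/[H⁺]) = 1 / (1 + 10^-1.63 + 10^-1.61)
   = 1 / (1 + 0.023442 + 0.024547) = 1/1.0480 = 0.9542
[HCO3⁻] = α₁ × DIC = 0.9542 × 2.32 = 2.21 mmol/kg

[HCO3⁻] = 2.21 mmol/kg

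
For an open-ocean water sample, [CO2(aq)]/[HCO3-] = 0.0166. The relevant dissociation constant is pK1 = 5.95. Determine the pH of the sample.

pH = 7.73

From K1 = [H⁺][HCO3-]/[CO2(aq)]:  pH = pK1 − log₁₀([CO2(aq)]/[HCO3-])
log₁₀(0.0166) = -1.780
pH = 5.95 − (-1.780) = 7.73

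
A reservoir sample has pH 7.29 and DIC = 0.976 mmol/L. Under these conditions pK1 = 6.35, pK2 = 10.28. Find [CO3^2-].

[CO3²⁻] = 0.895 μmol/L

α₂ = 1 / (1 + [H⁺]/K2 + [H⁺]²/(K1K2)) = 1 / (1 + 10^+2.99 + 10^+2.05)
   = 1 / (1 + 977.24 + 112.20) = 1/1090.4 = 0.0009171
[CO3²⁻] = α₂ × DIC = 0.0009171 × 0.976 = 0.000895 mmol/L = 0.895 μmol/L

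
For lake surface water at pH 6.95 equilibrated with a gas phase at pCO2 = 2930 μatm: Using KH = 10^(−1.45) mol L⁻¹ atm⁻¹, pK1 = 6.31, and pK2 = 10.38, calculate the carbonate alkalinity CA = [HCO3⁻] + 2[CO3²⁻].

CA = 0.454 mmol/L

[CO2*] = KH · pCO2 = 10^(−1.45) × 2930×10^-6 = 1.040×10^-4 mol/L
α₀ = 1/(1 + K1/[H⁺] + K1K2/[H⁺]²) = 1/(1 + 10^+0.64 + 10^-2.79) = 0.1863
DIC = [CO2*]/α₀ = 1.040×10^-4 / 0.1863 = 0.5579 mmol/L
CA = (α₁ + 2α₂)·DIC = (0.8134 + 2×0.0003022) × 0.5579 = 0.454 mmol/L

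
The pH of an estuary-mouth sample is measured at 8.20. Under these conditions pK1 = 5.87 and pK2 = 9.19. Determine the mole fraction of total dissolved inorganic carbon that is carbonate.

α₂ = 1 / (1 + [H⁺]/K2 + [H⁺]²/(K1K2)) = 1 / (1 + 10^+0.99 + 10^-1.34)
   = 1 / (1 + 9.7724 + 0.045709) = 1/10.818 = 0.09244

α₂ = 0.0924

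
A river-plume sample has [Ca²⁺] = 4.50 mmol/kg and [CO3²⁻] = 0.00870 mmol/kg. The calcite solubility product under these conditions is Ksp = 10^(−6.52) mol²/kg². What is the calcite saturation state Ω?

Ksp = 10^(−6.52) = 3.020×10^-7
Ω = [Ca²⁺][CO3²⁻]/Ksp = (4.50×10^-3)(0.00870×10^-3) / 3.020×10^-7 = 0.130

Ω = 0.130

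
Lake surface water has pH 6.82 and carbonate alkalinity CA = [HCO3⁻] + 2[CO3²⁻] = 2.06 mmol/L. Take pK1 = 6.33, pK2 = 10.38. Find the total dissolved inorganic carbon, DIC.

DIC = 2.73 mmol/L

CA = [HCO3⁻] + 2[CO3²⁻] = (α₁ + 2α₂)·DIC
At pH 6.82: [H⁺]/K1 = 10^-0.49 = 0.32359, K2/[H⁺] = 10^-3.56 = 0.00027542
α₁ = 1/(1 + 0.32359 + 0.00027542) = 1/1.3239 = 0.7554; α₂ = α₁·K2/[H⁺] = 0.0002080
α₁ + 2α₂ = 0.7558
DIC = CA / (α₁ + 2α₂) = 2.06 / 0.7558 = 2.73 mmol/L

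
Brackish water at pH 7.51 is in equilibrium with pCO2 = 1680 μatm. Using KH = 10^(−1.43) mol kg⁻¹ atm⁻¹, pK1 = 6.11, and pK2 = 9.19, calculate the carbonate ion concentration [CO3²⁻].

[CO3²⁻] = 0.0328 mmol/kg

[CO2*] = KH · pCO2 = 10^(−1.43) × 1680×10^-6 = 6.242×10^-5 mol/kg
α₀ = 1/(1 + K1/[H⁺] + K1K2/[H⁺]²) = 1/(1 + 10^+1.40 + 10^-0.28) = 0.03753
DIC = [CO2*]/α₀ = 6.242×10^-5 / 0.03753 = 1.663 mmol/kg
[CO3²⁻] = α₂·DIC; α₂ = 0.01970, so [CO3²⁻] = 0.01970 × 1.663 = 0.0328 mmol/kg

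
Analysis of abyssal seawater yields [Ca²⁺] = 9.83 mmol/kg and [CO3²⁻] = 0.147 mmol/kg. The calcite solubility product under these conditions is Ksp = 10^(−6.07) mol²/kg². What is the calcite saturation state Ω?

Ω = 1.70

Ksp = 10^(−6.07) = 8.511×10^-7
Ω = [Ca²⁺][CO3²⁻]/Ksp = (9.83×10^-3)(0.147×10^-3) / 8.511×10^-7 = 1.70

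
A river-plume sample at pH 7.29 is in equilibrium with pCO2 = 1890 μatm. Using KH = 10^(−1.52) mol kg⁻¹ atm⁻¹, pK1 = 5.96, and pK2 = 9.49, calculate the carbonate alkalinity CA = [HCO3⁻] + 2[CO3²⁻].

[CO2*] = KH · pCO2 = 10^(−1.52) × 1890×10^-6 = 5.708×10^-5 mol/kg
α₀ = 1/(1 + K1/[H⁺] + K1K2/[H⁺]²) = 1/(1 + 10^+1.33 + 10^-0.87) = 0.04442
DIC = [CO2*]/α₀ = 5.708×10^-5 / 0.04442 = 1.285 mmol/kg
CA = (α₁ + 2α₂)·DIC = (0.9496 + 2×0.005992) × 1.285 = 1.24 mmol/kg

CA = 1.24 mmol/kg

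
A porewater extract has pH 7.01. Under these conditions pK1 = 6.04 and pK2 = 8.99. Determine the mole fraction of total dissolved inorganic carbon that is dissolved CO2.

α₀ = 0.0959

α₀ = 1 / (1 + K1/[H⁺] + K1K2/[H⁺]²) = 1 / (1 + 10^+0.97 + 10^-1.01)
   = 1 / (1 + 9.3325 + 0.097724) = 1/10.430 = 0.09587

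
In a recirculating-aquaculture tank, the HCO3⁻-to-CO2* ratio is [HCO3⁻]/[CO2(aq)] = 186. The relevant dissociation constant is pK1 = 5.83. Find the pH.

From K1 = [H⁺][HCO3⁻]/[CO2(aq)]:  pH = pK1 + log₁₀([HCO3⁻]/[CO2(aq)])
log₁₀(186) = +2.270
pH = 5.83 + (+2.270) = 8.10

pH = 8.10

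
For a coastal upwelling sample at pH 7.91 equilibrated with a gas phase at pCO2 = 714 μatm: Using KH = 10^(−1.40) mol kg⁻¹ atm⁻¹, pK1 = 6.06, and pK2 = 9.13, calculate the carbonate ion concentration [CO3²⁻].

[CO2*] = KH · pCO2 = 10^(−1.40) × 714×10^-6 = 2.842×10^-5 mol/kg
α₀ = 1/(1 + K1/[H⁺] + K1K2/[H⁺]²) = 1/(1 + 10^+1.85 + 10^+0.63) = 0.01315
DIC = [CO2*]/α₀ = 2.842×10^-5 / 0.01315 = 2.162 mmol/kg
[CO3²⁻] = α₂·DIC; α₂ = 0.05608, so [CO3²⁻] = 0.05608 × 2.162 = 0.121 mmol/kg

[CO3²⁻] = 0.121 mmol/kg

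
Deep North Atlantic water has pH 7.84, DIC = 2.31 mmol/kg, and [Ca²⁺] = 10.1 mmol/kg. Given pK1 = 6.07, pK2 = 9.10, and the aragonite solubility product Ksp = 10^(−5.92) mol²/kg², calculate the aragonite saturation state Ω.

Ω = 0.995

α₂ = 1 / (1 + [H⁺]/K2 + [H⁺]²/(K1K2)) = 1 / (1 + 10^+1.26 + 10^-0.51)
   = 1 / (1 + 18.197 + 0.30903) = 1/19.506 = 0.05127
[CO3²⁻] = α₂ × DIC = 0.05127 × 2.31 = 0.1184 mmol/kg
Ksp = 10^(−5.92) = 1.202×10^-6
Ω = [Ca²⁺][CO3²⁻]/Ksp = (10.1×10^-3)(1.184×10^-4) / 1.202×10^-6 = 0.995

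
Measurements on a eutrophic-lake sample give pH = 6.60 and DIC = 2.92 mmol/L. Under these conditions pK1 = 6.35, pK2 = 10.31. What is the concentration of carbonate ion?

[CO3²⁻] = 0.364 μmol/L

α₂ = 1 / (1 + [H⁺]/K2 + [H⁺]²/(K1K2)) = 1 / (1 + 10^+3.71 + 10^+3.46)
   = 1 / (1 + 5128.6 + 2884.0) = 1/8013.6 = 0.0001248
[CO3²⁻] = α₂ × DIC = 0.0001248 × 2.92 = 0.000364 mmol/L = 0.364 μmol/L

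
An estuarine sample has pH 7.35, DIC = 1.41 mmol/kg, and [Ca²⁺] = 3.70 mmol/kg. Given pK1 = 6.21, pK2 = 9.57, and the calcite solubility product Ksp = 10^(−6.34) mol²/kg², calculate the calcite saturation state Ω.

Ω = 0.0638

α₂ = 1 / (1 + [H⁺]/K2 + [H⁺]²/(K1K2)) = 1 / (1 + 10^+2.22 + 10^+1.08)
   = 1 / (1 + 165.96 + 12.023) = 1/178.98 = 0.005587
[CO3²⁻] = α₂ × DIC = 0.005587 × 1.41 = 0.007878 mmol/kg = 7.878 μmol/kg
Ksp = 10^(−6.34) = 4.571×10^-7
Ω = [Ca²⁺][CO3²⁻]/Ksp = (3.70×10^-3)(7.878×10^-6) / 4.571×10^-7 = 0.0638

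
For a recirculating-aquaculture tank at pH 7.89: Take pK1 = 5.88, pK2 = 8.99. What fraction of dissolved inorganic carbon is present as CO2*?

α₀ = 0.00897

α₀ = 1 / (1 + K1/[H⁺] + K1K2/[H⁺]²) = 1 / (1 + 10^+2.01 + 10^+0.91)
   = 1 / (1 + 102.33 + 8.1283) = 1/111.46 = 0.008972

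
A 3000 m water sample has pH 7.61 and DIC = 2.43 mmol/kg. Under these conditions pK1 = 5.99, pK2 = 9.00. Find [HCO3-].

[HCO3⁻] = 2.28 mmol/kg

α₁ = 1 / (1 + [H⁺]/K1 + K2/[H⁺]) = 1 / (1 + 10^-1.62 + 10^-1.39)
   = 1 / (1 + 0.023988 + 0.040738) = 1/1.0647 = 0.9392
[HCO3⁻] = α₁ × DIC = 0.9392 × 2.43 = 2.28 mmol/kg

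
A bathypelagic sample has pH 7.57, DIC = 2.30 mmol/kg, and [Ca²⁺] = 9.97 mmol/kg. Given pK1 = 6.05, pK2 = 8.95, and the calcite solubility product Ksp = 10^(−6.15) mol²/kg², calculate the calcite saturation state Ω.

α₂ = 1 / (1 + [H⁺]/K2 + [H⁺]²/(K1K2)) = 1 / (1 + 10^+1.38 + 10^-0.14)
   = 1 / (1 + 23.988 + 0.72444) = 1/25.713 = 0.03889
[CO3²⁻] = α₂ × DIC = 0.03889 × 2.30 = 0.08945 mmol/kg
Ksp = 10^(−6.15) = 7.079×10^-7
Ω = [Ca²⁺][CO3²⁻]/Ksp = (9.97×10^-3)(8.945×10^-5) / 7.079×10^-7 = 1.26

Ω = 1.26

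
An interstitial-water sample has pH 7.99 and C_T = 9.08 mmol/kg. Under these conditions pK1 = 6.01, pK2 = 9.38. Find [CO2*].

α₀ = 1 / (1 + K1/[H⁺] + K1K2/[H⁺]²) = 1 / (1 + 10^+1.98 + 10^+0.59)
   = 1 / (1 + 95.499 + 3.8905) = 1/100.39 = 0.009961
[CO2*] = α₀ × DIC = 0.009961 × 9.08 = 0.0904 mmol/kg

[CO2*] = 0.0904 mmol/kg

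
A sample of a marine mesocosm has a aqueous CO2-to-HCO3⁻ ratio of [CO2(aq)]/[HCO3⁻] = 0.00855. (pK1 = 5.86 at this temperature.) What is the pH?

From K1 = [H⁺][HCO3⁻]/[CO2(aq)]:  pH = pK1 − log₁₀([CO2(aq)]/[HCO3⁻])
log₁₀(0.00855) = -2.068
pH = 5.86 − (-2.068) = 7.93

pH = 7.93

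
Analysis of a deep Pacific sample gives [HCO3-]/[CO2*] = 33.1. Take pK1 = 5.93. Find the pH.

pH = 7.45

From K1 = [H⁺][HCO3-]/[CO2*]:  pH = pK1 + log₁₀([HCO3-]/[CO2*])
log₁₀(33.1) = +1.520
pH = 5.93 + (+1.520) = 7.45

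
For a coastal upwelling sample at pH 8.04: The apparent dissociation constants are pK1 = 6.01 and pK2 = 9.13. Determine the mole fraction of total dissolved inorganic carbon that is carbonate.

α₂ = 1 / (1 + [H⁺]/K2 + [H⁺]²/(K1K2)) = 1 / (1 + 10^+1.09 + 10^-0.94)
   = 1 / (1 + 12.303 + 0.11482) = 1/13.418 = 0.07453

α₂ = 0.0745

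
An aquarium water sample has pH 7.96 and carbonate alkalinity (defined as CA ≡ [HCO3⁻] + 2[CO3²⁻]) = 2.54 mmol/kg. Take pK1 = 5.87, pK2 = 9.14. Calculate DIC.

DIC = 2.41 mmol/kg

CA = [HCO3⁻] + 2[CO3²⁻] = (α₁ + 2α₂)·DIC
At pH 7.96: [H⁺]/K1 = 10^-2.09 = 0.0081283, K2/[H⁺] = 10^-1.18 = 0.066069
α₁ = 1/(1 + 0.0081283 + 0.066069) = 1/1.0742 = 0.9309; α₂ = α₁·K2/[H⁺] = 0.06151
α₁ + 2α₂ = 1.0539
DIC = CA / (α₁ + 2α₂) = 2.54 / 1.0539 = 2.41 mmol/kg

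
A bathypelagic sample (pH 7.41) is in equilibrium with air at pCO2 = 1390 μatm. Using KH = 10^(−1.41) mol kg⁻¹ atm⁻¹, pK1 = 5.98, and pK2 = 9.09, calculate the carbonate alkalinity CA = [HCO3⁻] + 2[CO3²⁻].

[CO2*] = KH · pCO2 = 10^(−1.41) × 1390×10^-6 = 5.408×10^-5 mol/kg
α₀ = 1/(1 + K1/[H⁺] + K1K2/[H⁺]²) = 1/(1 + 10^+1.43 + 10^-0.25) = 0.03512
DIC = [CO2*]/α₀ = 5.408×10^-5 / 0.03512 = 1.540 mmol/kg
CA = (α₁ + 2α₂)·DIC = (0.9451 + 2×0.01975) × 1.540 = 1.52 mmol/kg

CA = 1.52 mmol/kg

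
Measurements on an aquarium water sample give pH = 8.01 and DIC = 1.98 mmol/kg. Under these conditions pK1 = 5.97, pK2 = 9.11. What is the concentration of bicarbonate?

[HCO3⁻] = 1.82 mmol/kg

α₁ = 1 / (1 + [H⁺]/K1 + K2/[H⁺]) = 1 / (1 + 10^-2.04 + 10^-1.10)
   = 1 / (1 + 0.0091201 + 0.079433) = 1/1.0886 = 0.9187
[HCO3⁻] = α₁ × DIC = 0.9187 × 1.98 = 1.82 mmol/kg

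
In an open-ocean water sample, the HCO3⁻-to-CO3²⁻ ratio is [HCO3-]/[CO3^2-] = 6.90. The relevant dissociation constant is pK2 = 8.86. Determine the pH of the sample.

pH = 8.02

From K2 = [H⁺][CO3^2-]/[HCO3-]:  pH = pK2 − log₁₀([HCO3-]/[CO3^2-])
log₁₀(6.90) = +0.839
pH = 8.86 − (+0.839) = 8.02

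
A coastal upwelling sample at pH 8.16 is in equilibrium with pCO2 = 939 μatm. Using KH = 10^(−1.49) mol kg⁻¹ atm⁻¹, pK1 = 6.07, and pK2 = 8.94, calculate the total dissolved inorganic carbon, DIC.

[CO2*] = KH · pCO2 = 10^(−1.49) × 939×10^-6 = 3.039×10^-5 mol/kg
α₀ = 1/(1 + K1/[H⁺] + K1K2/[H⁺]²) = 1/(1 + 10^+2.09 + 10^+1.31) = 0.006923
DIC = [CO2*]/α₀ = 3.039×10^-5 / 0.006923 = 4.39 mmol/kg

DIC = 4.39 mmol/kg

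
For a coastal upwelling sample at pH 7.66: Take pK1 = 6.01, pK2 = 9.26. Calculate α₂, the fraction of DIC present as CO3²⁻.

α₂ = 1 / (1 + [H⁺]/K2 + [H⁺]²/(K1K2)) = 1 / (1 + 10^+1.60 + 10^-0.05)
   = 1 / (1 + 39.811 + 0.89125) = 1/41.702 = 0.02398

α₂ = 0.0240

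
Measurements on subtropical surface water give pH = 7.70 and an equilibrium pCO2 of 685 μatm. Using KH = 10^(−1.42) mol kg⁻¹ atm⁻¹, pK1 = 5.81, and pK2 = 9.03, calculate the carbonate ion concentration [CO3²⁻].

[CO3²⁻] = 0.0946 mmol/kg

[CO2*] = KH · pCO2 = 10^(−1.42) × 685×10^-6 = 2.604×10^-5 mol/kg
α₀ = 1/(1 + K1/[H⁺] + K1K2/[H⁺]²) = 1/(1 + 10^+1.89 + 10^+0.56) = 0.01216
DIC = [CO2*]/α₀ = 2.604×10^-5 / 0.01216 = 2.142 mmol/kg
[CO3²⁻] = α₂·DIC; α₂ = 0.04414, so [CO3²⁻] = 0.04414 × 2.142 = 0.0946 mmol/kg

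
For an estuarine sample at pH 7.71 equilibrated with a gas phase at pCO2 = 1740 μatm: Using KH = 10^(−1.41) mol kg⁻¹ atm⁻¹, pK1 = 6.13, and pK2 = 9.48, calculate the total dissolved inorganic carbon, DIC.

DIC = 2.69 mmol/kg

[CO2*] = KH · pCO2 = 10^(−1.41) × 1740×10^-6 = 6.769×10^-5 mol/kg
α₀ = 1/(1 + K1/[H⁺] + K1K2/[H⁺]²) = 1/(1 + 10^+1.58 + 10^-0.19) = 0.02521
DIC = [CO2*]/α₀ = 6.769×10^-5 / 0.02521 = 2.69 mmol/kg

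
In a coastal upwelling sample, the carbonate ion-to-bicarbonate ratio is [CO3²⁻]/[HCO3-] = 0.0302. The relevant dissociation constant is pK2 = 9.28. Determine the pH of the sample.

pH = 7.76

From K2 = [H⁺][CO3²⁻]/[HCO3-]:  pH = pK2 + log₁₀([CO3²⁻]/[HCO3-])
log₁₀(0.0302) = -1.520
pH = 9.28 + (-1.520) = 7.76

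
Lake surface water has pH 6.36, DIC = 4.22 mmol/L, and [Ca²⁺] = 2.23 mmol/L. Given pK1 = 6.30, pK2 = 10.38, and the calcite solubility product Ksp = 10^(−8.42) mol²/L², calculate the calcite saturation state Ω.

α₂ = 1 / (1 + [H⁺]/K2 + [H⁺]²/(K1K2)) = 1 / (1 + 10^+4.02 + 10^+3.96)
   = 1 / (1 + 1.0471×10^4 + 9120.1) = 1/1.9592×10^4 = 5.104×10^-5
[CO3²⁻] = α₂ × DIC = 5.104×10^-5 × 4.22 = 0.0002154 mmol/L = 0.2154 μmol/L
Ksp = 10^(−8.42) = 3.802×10^-9
Ω = [Ca²⁺][CO3²⁻]/Ksp = (2.23×10^-3)(2.154×10^-7) / 3.802×10^-9 = 0.126

Ω = 0.126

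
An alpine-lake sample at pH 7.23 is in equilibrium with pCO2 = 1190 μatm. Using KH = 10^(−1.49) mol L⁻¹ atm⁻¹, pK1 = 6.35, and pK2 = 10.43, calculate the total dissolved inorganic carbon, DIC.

[CO2*] = KH · pCO2 = 10^(−1.49) × 1190×10^-6 = 3.851×10^-5 mol/L
α₀ = 1/(1 + K1/[H⁺] + K1K2/[H⁺]²) = 1/(1 + 10^+0.88 + 10^-2.32) = 0.1164
DIC = [CO2*]/α₀ = 3.851×10^-5 / 0.1164 = 0.331 mmol/L

DIC = 0.331 mmol/L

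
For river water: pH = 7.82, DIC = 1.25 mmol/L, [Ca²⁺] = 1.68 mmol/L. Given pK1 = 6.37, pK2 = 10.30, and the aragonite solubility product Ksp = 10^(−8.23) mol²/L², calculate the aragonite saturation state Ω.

α₂ = 1 / (1 + [H⁺]/K2 + [H⁺]²/(K1K2)) = 1 / (1 + 10^+2.48 + 10^+1.03)
   = 1 / (1 + 302.00 + 10.715) = 1/313.71 = 0.003188
[CO3²⁻] = α₂ × DIC = 0.003188 × 1.25 = 0.003985 mmol/L = 3.985 μmol/L
Ksp = 10^(−8.23) = 5.888×10^-9
Ω = [Ca²⁺][CO3²⁻]/Ksp = (1.68×10^-3)(3.985×10^-6) / 5.888×10^-9 = 1.14

Ω = 1.14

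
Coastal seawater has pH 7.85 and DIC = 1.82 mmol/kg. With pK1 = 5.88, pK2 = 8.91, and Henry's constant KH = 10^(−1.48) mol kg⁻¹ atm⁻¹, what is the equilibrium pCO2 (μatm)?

pCO2 = 536 μatm

α₀ = 1 / (1 + K1/[H⁺] + K1K2/[H⁺]²) = 1 / (1 + 10^+1.97 + 10^+0.91)
   = 1 / (1 + 93.325 + 8.1283) = 1/102.45 = 0.009761
[CO2*] = α₀ × DIC = 0.009761 × 1.82 = 0.01776 mmol/kg = 17.76 μmol/kg
pCO2 = [CO2*]/KH = 1.776×10^-5 / 3.311×10^-2 = 536 μatm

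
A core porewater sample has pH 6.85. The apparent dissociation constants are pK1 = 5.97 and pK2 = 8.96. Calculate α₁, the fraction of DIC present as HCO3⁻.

α₁ = 1 / (1 + [H⁺]/K1 + K2/[H⁺]) = 1 / (1 + 10^-0.88 + 10^-2.11)
   = 1 / (1 + 0.13183 + 0.0077625) = 1/1.1396 = 0.8775

α₁ = 0.878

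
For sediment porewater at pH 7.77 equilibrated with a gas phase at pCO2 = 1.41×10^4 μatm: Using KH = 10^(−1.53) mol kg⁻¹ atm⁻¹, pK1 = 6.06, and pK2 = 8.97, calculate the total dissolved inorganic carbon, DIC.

[CO2*] = KH · pCO2 = 10^(−1.53) × 1.41×10^4×10^-6 = 4.161×10^-4 mol/kg
α₀ = 1/(1 + K1/[H⁺] + K1K2/[H⁺]²) = 1/(1 + 10^+1.71 + 10^+0.51) = 0.01801
DIC = [CO2*]/α₀ = 4.161×10^-4 / 0.01801 = 23.1 mmol/kg

DIC = 23.1 mmol/kg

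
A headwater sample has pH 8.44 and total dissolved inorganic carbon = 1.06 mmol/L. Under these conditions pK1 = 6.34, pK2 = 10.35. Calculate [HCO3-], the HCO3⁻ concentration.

[HCO3⁻] = 1.04 mmol/L

α₁ = 1 / (1 + [H⁺]/K1 + K2/[H⁺]) = 1 / (1 + 10^-2.10 + 10^-1.91)
   = 1 / (1 + 0.0079433 + 0.012303) = 1/1.0202 = 0.9802
[HCO3⁻] = α₁ × DIC = 0.9802 × 1.06 = 1.04 mmol/L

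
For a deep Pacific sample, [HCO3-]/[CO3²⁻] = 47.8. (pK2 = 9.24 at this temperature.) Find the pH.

From K2 = [H⁺][CO3²⁻]/[HCO3-]:  pH = pK2 − log₁₀([HCO3-]/[CO3²⁻])
log₁₀(47.8) = +1.679
pH = 9.24 − (+1.679) = 7.56

pH = 7.56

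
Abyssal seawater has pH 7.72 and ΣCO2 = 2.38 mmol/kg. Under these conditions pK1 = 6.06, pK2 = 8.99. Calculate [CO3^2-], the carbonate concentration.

[CO3²⁻] = 0.119 mmol/kg

α₂ = 1 / (1 + [H⁺]/K2 + [H⁺]²/(K1K2)) = 1 / (1 + 10^+1.27 + 10^-0.39)
   = 1 / (1 + 18.621 + 0.40738) = 1/20.028 = 0.04993
[CO3²⁻] = α₂ × DIC = 0.04993 × 2.38 = 0.119 mmol/kg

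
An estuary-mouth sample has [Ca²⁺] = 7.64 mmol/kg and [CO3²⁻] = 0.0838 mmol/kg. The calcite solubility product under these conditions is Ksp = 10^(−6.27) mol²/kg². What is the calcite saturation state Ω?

Ω = 1.19

Ksp = 10^(−6.27) = 5.370×10^-7
Ω = [Ca²⁺][CO3²⁻]/Ksp = (7.64×10^-3)(0.0838×10^-3) / 5.370×10^-7 = 1.19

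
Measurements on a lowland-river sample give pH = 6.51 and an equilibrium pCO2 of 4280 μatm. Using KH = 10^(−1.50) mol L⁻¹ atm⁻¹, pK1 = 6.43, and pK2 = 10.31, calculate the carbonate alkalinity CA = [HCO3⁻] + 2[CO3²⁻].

[CO2*] = KH · pCO2 = 10^(−1.50) × 4280×10^-6 = 1.353×10^-4 mol/L
α₀ = 1/(1 + K1/[H⁺] + K1K2/[H⁺]²) = 1/(1 + 10^+0.08 + 10^-3.72) = 0.4540
DIC = [CO2*]/α₀ = 1.353×10^-4 / 0.4540 = 0.2981 mmol/L
CA = (α₁ + 2α₂)·DIC = (0.5459 + 2×8.652×10^-5) × 0.2981 = 0.163 mmol/L

CA = 0.163 mmol/L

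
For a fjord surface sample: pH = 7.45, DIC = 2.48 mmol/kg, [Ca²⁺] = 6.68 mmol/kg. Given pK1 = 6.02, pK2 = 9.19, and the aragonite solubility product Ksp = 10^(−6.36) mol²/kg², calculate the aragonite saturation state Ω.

α₂ = 1 / (1 + [H⁺]/K2 + [H⁺]²/(K1K2)) = 1 / (1 + 10^+1.74 + 10^+0.31)
   = 1 / (1 + 54.954 + 2.0417) = 1/57.996 = 0.01724
[CO3²⁻] = α₂ × DIC = 0.01724 × 2.48 = 0.04276 mmol/kg
Ksp = 10^(−6.36) = 4.365×10^-7
Ω = [Ca²⁺][CO3²⁻]/Ksp = (6.68×10^-3)(4.276×10^-5) / 4.365×10^-7 = 0.654

Ω = 0.654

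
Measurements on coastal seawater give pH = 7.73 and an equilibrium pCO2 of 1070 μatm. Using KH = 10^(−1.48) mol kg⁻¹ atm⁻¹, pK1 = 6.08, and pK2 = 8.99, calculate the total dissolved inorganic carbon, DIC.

DIC = 1.71 mmol/kg

[CO2*] = KH · pCO2 = 10^(−1.48) × 1070×10^-6 = 3.543×10^-5 mol/kg
α₀ = 1/(1 + K1/[H⁺] + K1K2/[H⁺]²) = 1/(1 + 10^+1.65 + 10^+0.39) = 0.02078
DIC = [CO2*]/α₀ = 3.543×10^-5 / 0.02078 = 1.71 mmol/kg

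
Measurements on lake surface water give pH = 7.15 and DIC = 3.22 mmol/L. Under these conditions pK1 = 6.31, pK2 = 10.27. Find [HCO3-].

[HCO3⁻] = 2.81 mmol/L

α₁ = 1 / (1 + [H⁺]/K1 + K2/[H⁺]) = 1 / (1 + 10^-0.84 + 10^-3.12)
   = 1 / (1 + 0.14454 + 0.00075858) = 1/1.1453 = 0.8731
[HCO3⁻] = α₁ × DIC = 0.8731 × 3.22 = 2.81 mmol/L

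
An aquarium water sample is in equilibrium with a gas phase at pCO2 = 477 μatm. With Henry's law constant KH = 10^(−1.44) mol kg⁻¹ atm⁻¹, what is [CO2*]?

KH = 10^(−1.44) = 3.631×10^-2 mol kg⁻¹ atm⁻¹
[CO2*] = KH · pCO2 = 3.631×10^-2 × 477×10^-6 atm = 1.73×10^-5 mol/kg

[CO2*] = 17.3 μmol/kg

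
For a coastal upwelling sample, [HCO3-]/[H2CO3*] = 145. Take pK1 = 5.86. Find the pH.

pH = 8.02

From K1 = [H⁺][HCO3-]/[H2CO3*]:  pH = pK1 + log₁₀([HCO3-]/[H2CO3*])
log₁₀(145) = +2.161
pH = 5.86 + (+2.161) = 8.02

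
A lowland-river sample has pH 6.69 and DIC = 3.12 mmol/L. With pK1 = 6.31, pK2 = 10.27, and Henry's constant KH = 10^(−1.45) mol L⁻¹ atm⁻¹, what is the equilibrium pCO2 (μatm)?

pCO2 = 2.59×10^4 μatm

α₀ = 1 / (1 + K1/[H⁺] + K1K2/[H⁺]²) = 1 / (1 + 10^+0.38 + 10^-3.20)
   = 1 / (1 + 2.3988 + 0.00063096) = 1/3.3995 = 0.2942
[CO2*] = α₀ × DIC = 0.2942 × 3.12 = 0.9178 mmol/L
pCO2 = [CO2*]/KH = 9.178×10^-4 / 3.548×10^-2 = 2.59×10^4 μatm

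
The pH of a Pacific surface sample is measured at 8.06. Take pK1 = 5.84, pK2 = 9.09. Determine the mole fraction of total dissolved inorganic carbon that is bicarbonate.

α₁ = 0.910

α₁ = 1 / (1 + [H⁺]/K1 + K2/[H⁺]) = 1 / (1 + 10^-2.22 + 10^-1.03)
   = 1 / (1 + 0.0060256 + 0.093325) = 1/1.0994 = 0.9096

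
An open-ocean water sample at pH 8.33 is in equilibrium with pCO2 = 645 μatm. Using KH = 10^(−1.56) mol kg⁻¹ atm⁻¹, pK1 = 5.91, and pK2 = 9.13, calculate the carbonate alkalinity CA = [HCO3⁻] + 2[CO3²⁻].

CA = 6.15 mmol/kg

[CO2*] = KH · pCO2 = 10^(−1.56) × 645×10^-6 = 1.776×10^-5 mol/kg
α₀ = 1/(1 + K1/[H⁺] + K1K2/[H⁺]²) = 1/(1 + 10^+2.42 + 10^+1.62) = 0.003271
DIC = [CO2*]/α₀ = 1.776×10^-5 / 0.003271 = 5.431 mmol/kg
CA = (α₁ + 2α₂)·DIC = (0.8604 + 2×0.1364) × 5.431 = 6.15 mmol/kg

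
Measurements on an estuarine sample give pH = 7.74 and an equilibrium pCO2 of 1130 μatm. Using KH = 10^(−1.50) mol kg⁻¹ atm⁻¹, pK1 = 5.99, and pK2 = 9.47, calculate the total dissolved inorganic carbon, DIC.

DIC = 2.08 mmol/kg

[CO2*] = KH · pCO2 = 10^(−1.50) × 1130×10^-6 = 3.573×10^-5 mol/kg
α₀ = 1/(1 + K1/[H⁺] + K1K2/[H⁺]²) = 1/(1 + 10^+1.75 + 10^+0.02) = 0.01716
DIC = [CO2*]/α₀ = 3.573×10^-5 / 0.01716 = 2.08 mmol/kg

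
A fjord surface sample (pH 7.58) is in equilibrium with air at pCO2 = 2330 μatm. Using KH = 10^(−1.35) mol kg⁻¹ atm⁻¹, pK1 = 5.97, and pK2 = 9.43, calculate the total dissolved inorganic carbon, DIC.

DIC = 4.40 mmol/kg

[CO2*] = KH · pCO2 = 10^(−1.35) × 2330×10^-6 = 1.041×10^-4 mol/kg
α₀ = 1/(1 + K1/[H⁺] + K1K2/[H⁺]²) = 1/(1 + 10^+1.61 + 10^-0.24) = 0.02363
DIC = [CO2*]/α₀ = 1.041×10^-4 / 0.02363 = 4.40 mmol/kg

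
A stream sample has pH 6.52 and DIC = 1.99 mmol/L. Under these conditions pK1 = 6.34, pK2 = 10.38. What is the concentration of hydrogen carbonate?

[HCO3⁻] = 1.20 mmol/L

α₁ = 1 / (1 + [H⁺]/K1 + K2/[H⁺]) = 1 / (1 + 10^-0.18 + 10^-3.86)
   = 1 / (1 + 0.66069 + 0.00013804) = 1/1.6608 = 0.6021
[HCO3⁻] = α₁ × DIC = 0.6021 × 1.99 = 1.20 mmol/L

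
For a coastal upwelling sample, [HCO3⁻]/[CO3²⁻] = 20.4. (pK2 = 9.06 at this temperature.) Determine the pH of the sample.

From K2 = [H⁺][CO3²⁻]/[HCO3⁻]:  pH = pK2 − log₁₀([HCO3⁻]/[CO3²⁻])
log₁₀(20.4) = +1.310
pH = 9.06 − (+1.310) = 7.75

pH = 7.75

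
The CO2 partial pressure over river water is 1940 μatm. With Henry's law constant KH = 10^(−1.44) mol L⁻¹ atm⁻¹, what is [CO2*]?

[CO2*] = 70.4 μmol/L

KH = 10^(−1.44) = 3.631×10^-2 mol L⁻¹ atm⁻¹
[CO2*] = KH · pCO2 = 3.631×10^-2 × 1940×10^-6 atm = 7.04×10^-5 mol/L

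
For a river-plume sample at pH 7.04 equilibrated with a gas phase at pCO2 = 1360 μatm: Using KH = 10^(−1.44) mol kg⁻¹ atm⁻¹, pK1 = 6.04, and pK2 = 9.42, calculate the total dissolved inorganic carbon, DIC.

[CO2*] = KH · pCO2 = 10^(−1.44) × 1360×10^-6 = 4.938×10^-5 mol/kg
α₀ = 1/(1 + K1/[H⁺] + K1K2/[H⁺]²) = 1/(1 + 10^+1.00 + 10^-1.38) = 0.09057
DIC = [CO2*]/α₀ = 4.938×10^-5 / 0.09057 = 0.545 mmol/kg

DIC = 0.545 mmol/kg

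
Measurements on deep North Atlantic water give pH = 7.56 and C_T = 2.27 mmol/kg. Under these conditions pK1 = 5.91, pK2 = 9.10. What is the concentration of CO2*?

[CO2*] = 0.0483 mmol/kg

α₀ = 1 / (1 + K1/[H⁺] + K1K2/[H⁺]²) = 1 / (1 + 10^+1.65 + 10^+0.11)
   = 1 / (1 + 44.668 + 1.2882) = 1/46.957 = 0.02130
[CO2*] = α₀ × DIC = 0.02130 × 2.27 = 0.0483 mmol/kg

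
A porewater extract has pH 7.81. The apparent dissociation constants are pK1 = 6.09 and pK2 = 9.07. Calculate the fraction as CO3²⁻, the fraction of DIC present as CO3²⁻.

α₂ = 1 / (1 + [H⁺]/K2 + [H⁺]²/(K1K2)) = 1 / (1 + 10^+1.26 + 10^-0.46)
   = 1 / (1 + 18.197 + 0.34674) = 1/19.544 = 0.05117

α₂ = 0.0512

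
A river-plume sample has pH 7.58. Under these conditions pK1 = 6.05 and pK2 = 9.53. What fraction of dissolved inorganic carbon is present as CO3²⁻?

α₂ = 0.0108

α₂ = 1 / (1 + [H⁺]/K2 + [H⁺]²/(K1K2)) = 1 / (1 + 10^+1.95 + 10^+0.42)
   = 1 / (1 + 89.125 + 2.6303) = 1/92.755 = 0.01078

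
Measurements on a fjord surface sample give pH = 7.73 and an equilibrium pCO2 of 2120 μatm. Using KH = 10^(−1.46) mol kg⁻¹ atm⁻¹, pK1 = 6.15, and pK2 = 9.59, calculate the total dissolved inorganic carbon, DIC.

[CO2*] = KH · pCO2 = 10^(−1.46) × 2120×10^-6 = 7.351×10^-5 mol/kg
α₀ = 1/(1 + K1/[H⁺] + K1K2/[H⁺]²) = 1/(1 + 10^+1.58 + 10^-0.28) = 0.02529
DIC = [CO2*]/α₀ = 7.351×10^-5 / 0.02529 = 2.91 mmol/kg

DIC = 2.91 mmol/kg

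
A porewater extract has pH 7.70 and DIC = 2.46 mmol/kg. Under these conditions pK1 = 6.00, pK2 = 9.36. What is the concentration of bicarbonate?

[HCO3⁻] = 2.36 mmol/kg

α₁ = 1 / (1 + [H⁺]/K1 + K2/[H⁺]) = 1 / (1 + 10^-1.70 + 10^-1.66)
   = 1 / (1 + 0.019953 + 0.021878) = 1/1.0418 = 0.9598
[HCO3⁻] = α₁ × DIC = 0.9598 × 2.46 = 2.36 mmol/kg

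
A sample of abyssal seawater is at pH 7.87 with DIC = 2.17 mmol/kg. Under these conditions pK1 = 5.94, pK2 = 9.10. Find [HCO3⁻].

α₁ = 1 / (1 + [H⁺]/K1 + K2/[H⁺]) = 1 / (1 + 10^-1.93 + 10^-1.23)
   = 1 / (1 + 0.011749 + 0.058884) = 1/1.0706 = 0.9340
[HCO3⁻] = α₁ × DIC = 0.9340 × 2.17 = 2.03 mmol/kg

[HCO3⁻] = 2.03 mmol/kg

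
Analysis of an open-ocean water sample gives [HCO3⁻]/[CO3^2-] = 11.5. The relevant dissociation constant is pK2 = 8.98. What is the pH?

From K2 = [H⁺][CO3^2-]/[HCO3⁻]:  pH = pK2 − log₁₀([HCO3⁻]/[CO3^2-])
log₁₀(11.5) = +1.061
pH = 8.98 − (+1.061) = 7.92

pH = 7.92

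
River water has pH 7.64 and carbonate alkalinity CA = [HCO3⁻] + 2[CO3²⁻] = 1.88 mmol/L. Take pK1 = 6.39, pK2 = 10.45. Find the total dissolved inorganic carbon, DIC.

CA = [HCO3⁻] + 2[CO3²⁻] = (α₁ + 2α₂)·DIC
At pH 7.64: [H⁺]/K1 = 10^-1.25 = 0.056234, K2/[H⁺] = 10^-2.81 = 0.0015488
α₁ = 1/(1 + 0.056234 + 0.0015488) = 1/1.0578 = 0.9454; α₂ = α₁·K2/[H⁺] = 0.001464
α₁ + 2α₂ = 0.9483
DIC = CA / (α₁ + 2α₂) = 1.88 / 0.9483 = 1.98 mmol/L

DIC = 1.98 mmol/L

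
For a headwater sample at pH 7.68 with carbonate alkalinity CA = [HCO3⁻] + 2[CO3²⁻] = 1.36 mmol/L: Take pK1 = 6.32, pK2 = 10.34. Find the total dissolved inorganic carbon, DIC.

DIC = 1.42 mmol/L

CA = [HCO3⁻] + 2[CO3²⁻] = (α₁ + 2α₂)·DIC
At pH 7.68: [H⁺]/K1 = 10^-1.36 = 0.043652, K2/[H⁺] = 10^-2.66 = 0.0021878
α₁ = 1/(1 + 0.043652 + 0.0021878) = 1/1.0458 = 0.9562; α₂ = α₁·K2/[H⁺] = 0.002092
α₁ + 2α₂ = 0.9604
DIC = CA / (α₁ + 2α₂) = 1.36 / 0.9604 = 1.42 mmol/L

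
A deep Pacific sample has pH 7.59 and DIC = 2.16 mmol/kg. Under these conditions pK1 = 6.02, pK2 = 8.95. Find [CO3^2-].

[CO3²⁻] = 0.0881 mmol/kg

α₂ = 1 / (1 + [H⁺]/K2 + [H⁺]²/(K1K2)) = 1 / (1 + 10^+1.36 + 10^-0.21)
   = 1 / (1 + 22.909 + 0.61660) = 1/24.525 = 0.04077
[CO3²⁻] = α₂ × DIC = 0.04077 × 2.16 = 0.0881 mmol/kg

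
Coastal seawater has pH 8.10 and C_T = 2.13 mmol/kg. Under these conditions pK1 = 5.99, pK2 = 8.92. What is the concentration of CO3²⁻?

[CO3²⁻] = 0.278 mmol/kg

α₂ = 1 / (1 + [H⁺]/K2 + [H⁺]²/(K1K2)) = 1 / (1 + 10^+0.82 + 10^-1.29)
   = 1 / (1 + 6.6069 + 0.051286) = 1/7.6582 = 0.1306
[CO3²⁻] = α₂ × DIC = 0.1306 × 2.13 = 0.278 mmol/kg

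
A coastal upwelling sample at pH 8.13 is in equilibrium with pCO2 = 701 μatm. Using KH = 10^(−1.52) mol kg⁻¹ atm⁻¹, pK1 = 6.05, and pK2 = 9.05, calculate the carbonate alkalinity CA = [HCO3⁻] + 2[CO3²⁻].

[CO2*] = KH · pCO2 = 10^(−1.52) × 701×10^-6 = 2.117×10^-5 mol/kg
α₀ = 1/(1 + K1/[H⁺] + K1K2/[H⁺]²) = 1/(1 + 10^+2.08 + 10^+1.16) = 0.007370
DIC = [CO2*]/α₀ = 2.117×10^-5 / 0.007370 = 2.872 mmol/kg
CA = (α₁ + 2α₂)·DIC = (0.8861 + 2×0.1065) × 2.872 = 3.16 mmol/kg

CA = 3.16 mmol/kg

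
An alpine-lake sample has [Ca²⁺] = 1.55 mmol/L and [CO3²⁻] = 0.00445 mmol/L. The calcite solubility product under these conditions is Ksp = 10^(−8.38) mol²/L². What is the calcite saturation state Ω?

Ksp = 10^(−8.38) = 4.169×10^-9
Ω = [Ca²⁺][CO3²⁻]/Ksp = (1.55×10^-3)(0.00445×10^-3) / 4.169×10^-9 = 1.65

Ω = 1.65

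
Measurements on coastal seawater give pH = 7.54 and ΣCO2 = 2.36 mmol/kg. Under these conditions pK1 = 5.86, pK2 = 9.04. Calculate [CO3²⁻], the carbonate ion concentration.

[CO3²⁻] = 0.0709 mmol/kg

α₂ = 1 / (1 + [H⁺]/K2 + [H⁺]²/(K1K2)) = 1 / (1 + 10^+1.50 + 10^-0.18)
   = 1 / (1 + 31.623 + 0.66069) = 1/33.283 = 0.03004
[CO3²⁻] = α₂ × DIC = 0.03004 × 2.36 = 0.0709 mmol/kg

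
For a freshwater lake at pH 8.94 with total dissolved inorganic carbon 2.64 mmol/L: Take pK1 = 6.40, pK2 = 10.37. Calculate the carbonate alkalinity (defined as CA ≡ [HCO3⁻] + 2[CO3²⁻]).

CA = 2.73 mmol/L

CA = [HCO3⁻] + 2[CO3²⁻] = (α₁ + 2α₂)·DIC
At pH 8.94: [H⁺]/K1 = 10^-2.54 = 0.0028840, K2/[H⁺] = 10^-1.43 = 0.037154
α₁ = 1/(1 + 0.0028840 + 0.037154) = 1/1.0400 = 0.9615; α₂ = α₁·K2/[H⁺] = 0.03572
α₁ + 2α₂ = 1.0330
CA = 1.0330 × 2.64 = 2.73 mmol/L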